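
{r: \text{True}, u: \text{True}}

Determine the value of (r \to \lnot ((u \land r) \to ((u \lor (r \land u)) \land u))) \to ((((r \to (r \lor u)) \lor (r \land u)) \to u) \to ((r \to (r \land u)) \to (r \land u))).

\text{True}

u \land r = \text{True} \land \text{True} = \text{True}
r \land u = \text{True} \land \text{True} = \text{True}
u \lor (r \land u) = \text{True} \lor \text{True} = \text{True}
(u \lor (r \land u)) \land u = \text{True} \land \text{True} = \text{True}
(u \land r) \to ((u \lor (r \land u)) \land u) = \text{True} \to \text{True} = \text{True}
\lnot ((u \land r) \to ((u \lor (r \land u)) \land u)) = \lnot \text{True} = \text{False}
r \to \lnot ((u \land r) \to ((u \lor (r \land u)) \land u)) = \text{True} \to \text{False} = \text{False}
r \lor u = \text{True} \lor \text{True} = \text{True}
r \to (r \lor u) = \text{True} \to \text{True} = \text{True}
r \land u = \text{True} \land \text{True} = \text{True}
(r \to (r \lor u)) \lor (r \land u) = \text{True} \lor \text{True} = \text{True}
((r \to (r \lor u)) \lor (r \land u)) \to u = \text{True} \to \text{True} = \text{True}
r \land u = \text{True} \land \text{True} = \text{True}
r \to (r \land u) = \text{True} \to \text{True} = \text{True}
r \land u = \text{True} \land \text{True} = \text{True}
(r \to (r \land u)) \to (r \land u) = \text{True} \to \text{True} = \text{True}
(((r \to (r \lor u)) \lor (r \land u)) \to u) \to ((r \to (r \land u)) \to (r \land u)) = \text{True} \to \text{True} = \text{True}
(r \to \lnot ((u \land r) \to ((u \lor (r \land u)) \land u))) \to ((((r \to (r \lor u)) \lor (r \land u)) \to u) \to ((r \to (r \land u)) \to (r \land u))) = \text{False} \to \text{True} = \text{True}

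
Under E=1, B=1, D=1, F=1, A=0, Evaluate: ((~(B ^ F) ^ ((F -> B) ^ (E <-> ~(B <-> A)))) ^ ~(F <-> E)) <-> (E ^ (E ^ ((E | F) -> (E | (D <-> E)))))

1

B ^ F = 1 ^ 1 = 0
~(B ^ F) = ~0 = 1
F -> B = 1 -> 1 = 1
B <-> A = 1 <-> 0 = 0
~(B <-> A) = ~0 = 1
E <-> ~(B <-> A) = 1 <-> 1 = 1
(F -> B) ^ (E <-> ~(B <-> A)) = 1 ^ 1 = 0
~(B ^ F) ^ ((F -> B) ^ (E <-> ~(B <-> A))) = 1 ^ 0 = 1
F <-> E = 1 <-> 1 = 1
~(F <-> E) = ~1 = 0
(~(B ^ F) ^ ((F -> B) ^ (E <-> ~(B <-> A)))) ^ ~(F <-> E) = 1 ^ 0 = 1
E | F = 1 | 1 = 1
D <-> E = 1 <-> 1 = 1
E | (D <-> E) = 1 | 1 = 1
(E | F) -> (E | (D <-> E)) = 1 -> 1 = 1
E ^ ((E | F) -> (E | (D <-> E))) = 1 ^ 1 = 0
E ^ (E ^ ((E | F) -> (E | (D <-> E)))) = 1 ^ 0 = 1
((~(B ^ F) ^ ((F -> B) ^ (E <-> ~(B <-> A)))) ^ ~(F <-> E)) <-> (E ^ (E ^ ((E | F) -> (E | (D <-> E))))) = 1 <-> 1 = 1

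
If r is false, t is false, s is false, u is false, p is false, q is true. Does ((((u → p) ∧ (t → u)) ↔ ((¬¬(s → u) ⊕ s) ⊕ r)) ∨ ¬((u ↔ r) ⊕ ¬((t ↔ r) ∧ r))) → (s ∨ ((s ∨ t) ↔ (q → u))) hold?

u → p = False → False = True
t → u = False → False = True
(u → p) ∧ (t → u) = True ∧ True = True
s → u = False → False = True
¬(s → u) = ¬True = False
¬¬(s → u) = ¬False = True
¬¬(s → u) ⊕ s = True ⊕ False = True
(¬¬(s → u) ⊕ s) ⊕ r = True ⊕ False = True
((u → p) ∧ (t → u)) ↔ ((¬¬(s → u) ⊕ s) ⊕ r) = True ↔ True = True
u ↔ r = False ↔ False = True
t ↔ r = False ↔ False = True
(t ↔ r) ∧ r = True ∧ False = False
¬((t ↔ r) ∧ r) = ¬False = True
(u ↔ r) ⊕ ¬((t ↔ r) ∧ r) = True ⊕ True = False
¬((u ↔ r) ⊕ ¬((t ↔ r) ∧ r)) = ¬False = True
(((u → p) ∧ (t → u)) ↔ ((¬¬(s → u) ⊕ s) ⊕ r)) ∨ ¬((u ↔ r) ⊕ ¬((t ↔ r) ∧ r)) = True ∨ True = True
s ∨ t = False ∨ False = False
q → u = True → False = False
(s ∨ t) ↔ (q → u) = False ↔ False = True
s ∨ ((s ∨ t) ↔ (q → u)) = False ∨ True = True
((((u → p) ∧ (t → u)) ↔ ((¬¬(s → u) ⊕ s) ⊕ r)) ∨ ¬((u ↔ r) ⊕ ¬((t ↔ r) ∧ r))) → (s ∨ ((s ∨ t) ↔ (q → u))) = True → True = True

True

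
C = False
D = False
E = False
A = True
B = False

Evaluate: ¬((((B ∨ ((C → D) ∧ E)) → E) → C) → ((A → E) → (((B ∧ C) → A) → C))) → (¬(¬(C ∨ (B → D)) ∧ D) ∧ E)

C → D = False → False = True
(C → D) ∧ E = True ∧ False = False
B ∨ ((C → D) ∧ E) = False ∨ False = False
(B ∨ ((C → D) ∧ E)) → E = False → False = True
((B ∨ ((C → D) ∧ E)) → E) → C = True → False = False
A → E = True → False = False
B ∧ C = False ∧ False = False
(B ∧ C) → A = False → True = True
((B ∧ C) → A) → C = True → False = False
(A → E) → (((B ∧ C) → A) → C) = False → False = True
(((B ∨ ((C → D) ∧ E)) → E) → C) → ((A → E) → (((B ∧ C) → A) → C)) = False → True = True
¬((((B ∨ ((C → D) ∧ E)) → E) → C) → ((A → E) → (((B ∧ C) → A) → C))) = ¬True = False
B → D = False → False = True
C ∨ (B → D) = False ∨ True = True
¬(C ∨ (B → D)) = ¬True = False
¬(C ∨ (B → D)) ∧ D = False ∧ False = False
¬(¬(C ∨ (B → D)) ∧ D) = ¬False = True
¬(¬(C ∨ (B → D)) ∧ D) ∧ E = True ∧ False = False
¬((((B ∨ ((C → D) ∧ E)) → E) → C) → ((A → E) → (((B ∧ C) → A) → C))) → (¬(¬(C ∨ (B → D)) ∧ D) ∧ E) = False → False = True

True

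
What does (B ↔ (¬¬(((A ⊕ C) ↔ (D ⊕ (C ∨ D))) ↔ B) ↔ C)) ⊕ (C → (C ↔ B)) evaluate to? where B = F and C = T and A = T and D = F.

F

A ⊕ C = T ⊕ T = F
C ∨ D = T ∨ F = T
D ⊕ (C ∨ D) = F ⊕ T = T
(A ⊕ C) ↔ (D ⊕ (C ∨ D)) = F ↔ T = F
((A ⊕ C) ↔ (D ⊕ (C ∨ D))) ↔ B = F ↔ F = T
¬(((A ⊕ C) ↔ (D ⊕ (C ∨ D))) ↔ B) = ¬T = F
¬¬(((A ⊕ C) ↔ (D ⊕ (C ∨ D))) ↔ B) = ¬F = T
¬¬(((A ⊕ C) ↔ (D ⊕ (C ∨ D))) ↔ B) ↔ C = T ↔ T = T
B ↔ (¬¬(((A ⊕ C) ↔ (D ⊕ (C ∨ D))) ↔ B) ↔ C) = F ↔ T = F
C ↔ B = T ↔ F = F
C → (C ↔ B) = T → F = F
(B ↔ (¬¬(((A ⊕ C) ↔ (D ⊕ (C ∨ D))) ↔ B) ↔ C)) ⊕ (C → (C ↔ B)) = F ⊕ F = F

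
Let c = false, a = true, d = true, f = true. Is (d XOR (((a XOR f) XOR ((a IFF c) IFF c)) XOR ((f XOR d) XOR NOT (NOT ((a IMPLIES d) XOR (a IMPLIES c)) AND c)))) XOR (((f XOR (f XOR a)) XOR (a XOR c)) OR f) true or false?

Substituting c=false, a=true, d=true, f=true:
a XOR f = true XOR true = false
a IFF c = true IFF false = false
(a IFF c) IFF c = false IFF false = true
(a XOR f) XOR ((a IFF c) IFF c) = false XOR true = true
f XOR d = true XOR true = false
a IMPLIES d = true IMPLIES true = true
a IMPLIES c = true IMPLIES false = false
(a IMPLIES d) XOR (a IMPLIES c) = true XOR false = true
NOT ((a IMPLIES d) XOR (a IMPLIES c)) = NOT true = false
NOT ((a IMPLIES d) XOR (a IMPLIES c)) AND c = false AND false = false
NOT (NOT ((a IMPLIES d) XOR (a IMPLIES c)) AND c) = NOT false = true
(f XOR d) XOR NOT (NOT ((a IMPLIES d) XOR (a IMPLIES c)) AND c) = false XOR true = true
((a XOR f) XOR ((a IFF c) IFF c)) XOR ((f XOR d) XOR NOT (NOT ((a IMPLIES d) XOR (a IMPLIES c)) AND c)) = true XOR true = false
d XOR (((a XOR f) XOR ((a IFF c) IFF c)) XOR ((f XOR d) XOR NOT (NOT ((a IMPLIES d) XOR (a IMPLIES c)) AND c))) = true XOR false = true
f XOR a = true XOR true = false
f XOR (f XOR a) = true XOR false = true
a XOR c = true XOR false = true
(f XOR (f XOR a)) XOR (a XOR c) = true XOR true = false
((f XOR (f XOR a)) XOR (a XOR c)) OR f = false OR true = true
(d XOR (((a XOR f) XOR ((a IFF c) IFF c)) XOR ((f XOR d) XOR NOT (NOT ((a IMPLIES d) XOR (a IMPLIES c)) AND c)))) XOR (((f XOR (f XOR a)) XOR (a XOR c)) OR f) = true XOR true = false

false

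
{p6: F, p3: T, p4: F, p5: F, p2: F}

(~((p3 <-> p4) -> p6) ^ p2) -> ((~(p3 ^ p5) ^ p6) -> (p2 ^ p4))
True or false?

p3 <-> p4 = T <-> F = F
(p3 <-> p4) -> p6 = F -> F = T
~((p3 <-> p4) -> p6) = ~T = F
~((p3 <-> p4) -> p6) ^ p2 = F ^ F = F
p3 ^ p5 = T ^ F = T
~(p3 ^ p5) = ~T = F
~(p3 ^ p5) ^ p6 = F ^ F = F
p2 ^ p4 = F ^ F = F
(~(p3 ^ p5) ^ p6) -> (p2 ^ p4) = F -> F = T
(~((p3 <-> p4) -> p6) ^ p2) -> ((~(p3 ^ p5) ^ p6) -> (p2 ^ p4)) = F -> T = T

T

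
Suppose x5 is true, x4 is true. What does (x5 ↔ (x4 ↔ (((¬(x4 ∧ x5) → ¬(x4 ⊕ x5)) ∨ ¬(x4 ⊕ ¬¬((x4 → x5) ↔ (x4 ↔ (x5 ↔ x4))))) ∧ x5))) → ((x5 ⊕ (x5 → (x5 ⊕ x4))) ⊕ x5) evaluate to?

Substituting x5=T, x4=T:
x4 ∧ x5 = T ∧ T = T
¬(x4 ∧ x5) = ¬T = F
x4 ⊕ x5 = T ⊕ T = F
¬(x4 ⊕ x5) = ¬F = T
¬(x4 ∧ x5) → ¬(x4 ⊕ x5) = F → T = T
x4 → x5 = T → T = T
x5 ↔ x4 = T ↔ T = T
x4 ↔ (x5 ↔ x4) = T ↔ T = T
(x4 → x5) ↔ (x4 ↔ (x5 ↔ x4)) = T ↔ T = T
¬((x4 → x5) ↔ (x4 ↔ (x5 ↔ x4))) = ¬T = F
¬¬((x4 → x5) ↔ (x4 ↔ (x5 ↔ x4))) = ¬F = T
x4 ⊕ ¬¬((x4 → x5) ↔ (x4 ↔ (x5 ↔ x4))) = T ⊕ T = F
¬(x4 ⊕ ¬¬((x4 → x5) ↔ (x4 ↔ (x5 ↔ x4)))) = ¬F = T
(¬(x4 ∧ x5) → ¬(x4 ⊕ x5)) ∨ ¬(x4 ⊕ ¬¬((x4 → x5) ↔ (x4 ↔ (x5 ↔ x4)))) = T ∨ T = T
((¬(x4 ∧ x5) → ¬(x4 ⊕ x5)) ∨ ¬(x4 ⊕ ¬¬((x4 → x5) ↔ (x4 ↔ (x5 ↔ x4))))) ∧ x5 = T ∧ T = T
x4 ↔ (((¬(x4 ∧ x5) → ¬(x4 ⊕ x5)) ∨ ¬(x4 ⊕ ¬¬((x4 → x5) ↔ (x4 ↔ (x5 ↔ x4))))) ∧ x5) = T ↔ T = T
x5 ↔ (x4 ↔ (((¬(x4 ∧ x5) → ¬(x4 ⊕ x5)) ∨ ¬(x4 ⊕ ¬¬((x4 → x5) ↔ (x4 ↔ (x5 ↔ x4))))) ∧ x5)) = T ↔ T = T
x5 ⊕ x4 = T ⊕ T = F
x5 → (x5 ⊕ x4) = T → F = F
x5 ⊕ (x5 → (x5 ⊕ x4)) = T ⊕ F = T
(x5 ⊕ (x5 → (x5 ⊕ x4))) ⊕ x5 = T ⊕ T = F
(x5 ↔ (x4 ↔ (((¬(x4 ∧ x5) → ¬(x4 ⊕ x5)) ∨ ¬(x4 ⊕ ¬¬((x4 → x5) ↔ (x4 ↔ (x5 ↔ x4))))) ∧ x5))) → ((x5 ⊕ (x5 → (x5 ⊕ x4))) ⊕ x5) = T → F = F

F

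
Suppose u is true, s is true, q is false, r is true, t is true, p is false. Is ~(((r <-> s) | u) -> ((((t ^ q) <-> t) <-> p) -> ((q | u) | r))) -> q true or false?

Substituting u=1, s=1, q=0, r=1, t=1, p=0:
r <-> s = 1 <-> 1 = 1
(r <-> s) | u = 1 | 1 = 1
t ^ q = 1 ^ 0 = 1
(t ^ q) <-> t = 1 <-> 1 = 1
((t ^ q) <-> t) <-> p = 1 <-> 0 = 0
q | u = 0 | 1 = 1
(q | u) | r = 1 | 1 = 1
(((t ^ q) <-> t) <-> p) -> ((q | u) | r) = 0 -> 1 = 1
((r <-> s) | u) -> ((((t ^ q) <-> t) <-> p) -> ((q | u) | r)) = 1 -> 1 = 1
~(((r <-> s) | u) -> ((((t ^ q) <-> t) <-> p) -> ((q | u) | r))) = ~1 = 0
~(((r <-> s) | u) -> ((((t ^ q) <-> t) <-> p) -> ((q | u) | r))) -> q = 0 -> 0 = 1

1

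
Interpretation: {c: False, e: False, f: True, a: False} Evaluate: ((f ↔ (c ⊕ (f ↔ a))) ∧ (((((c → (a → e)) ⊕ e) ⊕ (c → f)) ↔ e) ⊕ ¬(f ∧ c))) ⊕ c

f ↔ a = True ↔ False = False
c ⊕ (f ↔ a) = False ⊕ False = False
f ↔ (c ⊕ (f ↔ a)) = True ↔ False = False
a → e = False → False = True
c → (a → e) = False → True = True
(c → (a → e)) ⊕ e = True ⊕ False = True
c → f = False → True = True
((c → (a → e)) ⊕ e) ⊕ (c → f) = True ⊕ True = False
(((c → (a → e)) ⊕ e) ⊕ (c → f)) ↔ e = False ↔ False = True
f ∧ c = True ∧ False = False
¬(f ∧ c) = ¬False = True
((((c → (a → e)) ⊕ e) ⊕ (c → f)) ↔ e) ⊕ ¬(f ∧ c) = True ⊕ True = False
(f ↔ (c ⊕ (f ↔ a))) ∧ (((((c → (a → e)) ⊕ e) ⊕ (c → f)) ↔ e) ⊕ ¬(f ∧ c)) = False ∧ False = False
((f ↔ (c ⊕ (f ↔ a))) ∧ (((((c → (a → e)) ⊕ e) ⊕ (c → f)) ↔ e) ⊕ ¬(f ∧ c))) ⊕ c = False ⊕ False = False

False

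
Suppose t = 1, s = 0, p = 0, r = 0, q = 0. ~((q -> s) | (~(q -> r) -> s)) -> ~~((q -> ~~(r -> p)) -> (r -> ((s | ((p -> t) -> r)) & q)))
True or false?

q -> s = 0 -> 0 = 1
q -> r = 0 -> 0 = 1
~(q -> r) = ~1 = 0
~(q -> r) -> s = 0 -> 0 = 1
(q -> s) | (~(q -> r) -> s) = 1 | 1 = 1
~((q -> s) | (~(q -> r) -> s)) = ~1 = 0
r -> p = 0 -> 0 = 1
~(r -> p) = ~1 = 0
~~(r -> p) = ~0 = 1
q -> ~~(r -> p) = 0 -> 1 = 1
p -> t = 0 -> 1 = 1
(p -> t) -> r = 1 -> 0 = 0
s | ((p -> t) -> r) = 0 | 0 = 0
(s | ((p -> t) -> r)) & q = 0 & 0 = 0
r -> ((s | ((p -> t) -> r)) & q) = 0 -> 0 = 1
(q -> ~~(r -> p)) -> (r -> ((s | ((p -> t) -> r)) & q)) = 1 -> 1 = 1
~((q -> ~~(r -> p)) -> (r -> ((s | ((p -> t) -> r)) & q))) = ~1 = 0
~~((q -> ~~(r -> p)) -> (r -> ((s | ((p -> t) -> r)) & q))) = ~0 = 1
~((q -> s) | (~(q -> r) -> s)) -> ~~((q -> ~~(r -> p)) -> (r -> ((s | ((p -> t) -> r)) & q))) = 0 -> 1 = 1

1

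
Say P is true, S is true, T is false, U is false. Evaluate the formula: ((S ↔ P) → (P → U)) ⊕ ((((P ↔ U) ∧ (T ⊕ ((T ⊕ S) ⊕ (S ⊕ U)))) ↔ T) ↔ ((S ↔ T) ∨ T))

S ↔ P = True ↔ True = True
P → U = True → False = False
(S ↔ P) → (P → U) = True → False = False
P ↔ U = True ↔ False = False
T ⊕ S = False ⊕ True = True
S ⊕ U = True ⊕ False = True
(T ⊕ S) ⊕ (S ⊕ U) = True ⊕ True = False
T ⊕ ((T ⊕ S) ⊕ (S ⊕ U)) = False ⊕ False = False
(P ↔ U) ∧ (T ⊕ ((T ⊕ S) ⊕ (S ⊕ U))) = False ∧ False = False
((P ↔ U) ∧ (T ⊕ ((T ⊕ S) ⊕ (S ⊕ U)))) ↔ T = False ↔ False = True
S ↔ T = True ↔ False = False
(S ↔ T) ∨ T = False ∨ False = False
(((P ↔ U) ∧ (T ⊕ ((T ⊕ S) ⊕ (S ⊕ U)))) ↔ T) ↔ ((S ↔ T) ∨ T) = True ↔ False = False
((S ↔ P) → (P → U)) ⊕ ((((P ↔ U) ∧ (T ⊕ ((T ⊕ S) ⊕ (S ⊕ U)))) ↔ T) ↔ ((S ↔ T) ∨ T)) = False ⊕ False = False

False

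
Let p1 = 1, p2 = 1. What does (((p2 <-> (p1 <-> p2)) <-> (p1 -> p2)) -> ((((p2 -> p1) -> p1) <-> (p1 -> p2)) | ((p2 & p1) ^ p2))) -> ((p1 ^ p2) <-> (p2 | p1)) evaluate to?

0

p1 <-> p2 = 1 <-> 1 = 1
p2 <-> (p1 <-> p2) = 1 <-> 1 = 1
p1 -> p2 = 1 -> 1 = 1
(p2 <-> (p1 <-> p2)) <-> (p1 -> p2) = 1 <-> 1 = 1
p2 -> p1 = 1 -> 1 = 1
(p2 -> p1) -> p1 = 1 -> 1 = 1
p1 -> p2 = 1 -> 1 = 1
((p2 -> p1) -> p1) <-> (p1 -> p2) = 1 <-> 1 = 1
p2 & p1 = 1 & 1 = 1
(p2 & p1) ^ p2 = 1 ^ 1 = 0
(((p2 -> p1) -> p1) <-> (p1 -> p2)) | ((p2 & p1) ^ p2) = 1 | 0 = 1
((p2 <-> (p1 <-> p2)) <-> (p1 -> p2)) -> ((((p2 -> p1) -> p1) <-> (p1 -> p2)) | ((p2 & p1) ^ p2)) = 1 -> 1 = 1
p1 ^ p2 = 1 ^ 1 = 0
p2 | p1 = 1 | 1 = 1
(p1 ^ p2) <-> (p2 | p1) = 0 <-> 1 = 0
(((p2 <-> (p1 <-> p2)) <-> (p1 -> p2)) -> ((((p2 -> p1) -> p1) <-> (p1 -> p2)) | ((p2 & p1) ^ p2))) -> ((p1 ^ p2) <-> (p2 | p1)) = 1 -> 0 = 0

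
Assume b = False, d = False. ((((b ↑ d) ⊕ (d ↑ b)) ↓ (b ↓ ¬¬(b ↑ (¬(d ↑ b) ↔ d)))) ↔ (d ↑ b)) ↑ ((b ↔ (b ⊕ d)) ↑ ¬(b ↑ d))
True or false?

b ↑ d = False ↑ False = True
d ↑ b = False ↑ False = True
(b ↑ d) ⊕ (d ↑ b) = True ⊕ True = False
d ↑ b = False ↑ False = True
¬(d ↑ b) = ¬True = False
¬(d ↑ b) ↔ d = False ↔ False = True
b ↑ (¬(d ↑ b) ↔ d) = False ↑ True = True
¬(b ↑ (¬(d ↑ b) ↔ d)) = ¬True = False
¬¬(b ↑ (¬(d ↑ b) ↔ d)) = ¬False = True
b ↓ ¬¬(b ↑ (¬(d ↑ b) ↔ d)) = False ↓ True = False
((b ↑ d) ⊕ (d ↑ b)) ↓ (b ↓ ¬¬(b ↑ (¬(d ↑ b) ↔ d))) = False ↓ False = True
d ↑ b = False ↑ False = True
(((b ↑ d) ⊕ (d ↑ b)) ↓ (b ↓ ¬¬(b ↑ (¬(d ↑ b) ↔ d)))) ↔ (d ↑ b) = True ↔ True = True
b ⊕ d = False ⊕ False = False
b ↔ (b ⊕ d) = False ↔ False = True
b ↑ d = False ↑ False = True
¬(b ↑ d) = ¬True = False
(b ↔ (b ⊕ d)) ↑ ¬(b ↑ d) = True ↑ False = True
((((b ↑ d) ⊕ (d ↑ b)) ↓ (b ↓ ¬¬(b ↑ (¬(d ↑ b) ↔ d)))) ↔ (d ↑ b)) ↑ ((b ↔ (b ⊕ d)) ↑ ¬(b ↑ d)) = True ↑ True = False

False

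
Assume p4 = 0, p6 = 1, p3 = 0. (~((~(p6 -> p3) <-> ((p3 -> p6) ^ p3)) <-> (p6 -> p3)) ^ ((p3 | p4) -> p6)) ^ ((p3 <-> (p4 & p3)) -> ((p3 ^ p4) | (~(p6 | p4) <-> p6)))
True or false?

p6 -> p3 = 1 -> 0 = 0
~(p6 -> p3) = ~0 = 1
p3 -> p6 = 0 -> 1 = 1
(p3 -> p6) ^ p3 = 1 ^ 0 = 1
~(p6 -> p3) <-> ((p3 -> p6) ^ p3) = 1 <-> 1 = 1
p6 -> p3 = 1 -> 0 = 0
(~(p6 -> p3) <-> ((p3 -> p6) ^ p3)) <-> (p6 -> p3) = 1 <-> 0 = 0
~((~(p6 -> p3) <-> ((p3 -> p6) ^ p3)) <-> (p6 -> p3)) = ~0 = 1
p3 | p4 = 0 | 0 = 0
(p3 | p4) -> p6 = 0 -> 1 = 1
~((~(p6 -> p3) <-> ((p3 -> p6) ^ p3)) <-> (p6 -> p3)) ^ ((p3 | p4) -> p6) = 1 ^ 1 = 0
p4 & p3 = 0 & 0 = 0
p3 <-> (p4 & p3) = 0 <-> 0 = 1
p3 ^ p4 = 0 ^ 0 = 0
p6 | p4 = 1 | 0 = 1
~(p6 | p4) = ~1 = 0
~(p6 | p4) <-> p6 = 0 <-> 1 = 0
(p3 ^ p4) | (~(p6 | p4) <-> p6) = 0 | 0 = 0
(p3 <-> (p4 & p3)) -> ((p3 ^ p4) | (~(p6 | p4) <-> p6)) = 1 -> 0 = 0
(~((~(p6 -> p3) <-> ((p3 -> p6) ^ p3)) <-> (p6 -> p3)) ^ ((p3 | p4) -> p6)) ^ ((p3 <-> (p4 & p3)) -> ((p3 ^ p4) | (~(p6 | p4) <-> p6))) = 0 ^ 0 = 0

0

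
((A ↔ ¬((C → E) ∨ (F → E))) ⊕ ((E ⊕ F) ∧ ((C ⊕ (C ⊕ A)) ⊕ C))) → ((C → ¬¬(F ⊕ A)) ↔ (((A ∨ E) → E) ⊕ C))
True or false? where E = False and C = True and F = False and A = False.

True

C → E = True → False = False
F → E = False → False = True
(C → E) ∨ (F → E) = False ∨ True = True
¬((C → E) ∨ (F → E)) = ¬True = False
A ↔ ¬((C → E) ∨ (F → E)) = False ↔ False = True
E ⊕ F = False ⊕ False = False
C ⊕ A = True ⊕ False = True
C ⊕ (C ⊕ A) = True ⊕ True = False
(C ⊕ (C ⊕ A)) ⊕ C = False ⊕ True = True
(E ⊕ F) ∧ ((C ⊕ (C ⊕ A)) ⊕ C) = False ∧ True = False
(A ↔ ¬((C → E) ∨ (F → E))) ⊕ ((E ⊕ F) ∧ ((C ⊕ (C ⊕ A)) ⊕ C)) = True ⊕ False = True
F ⊕ A = False ⊕ False = False
¬(F ⊕ A) = ¬False = True
¬¬(F ⊕ A) = ¬True = False
C → ¬¬(F ⊕ A) = True → False = False
A ∨ E = False ∨ False = False
(A ∨ E) → E = False → False = True
((A ∨ E) → E) ⊕ C = True ⊕ True = False
(C → ¬¬(F ⊕ A)) ↔ (((A ∨ E) → E) ⊕ C) = False ↔ False = True
((A ↔ ¬((C → E) ∨ (F → E))) ⊕ ((E ⊕ F) ∧ ((C ⊕ (C ⊕ A)) ⊕ C))) → ((C → ¬¬(F ⊕ A)) ↔ (((A ∨ E) → E) ⊕ C)) = True → True = True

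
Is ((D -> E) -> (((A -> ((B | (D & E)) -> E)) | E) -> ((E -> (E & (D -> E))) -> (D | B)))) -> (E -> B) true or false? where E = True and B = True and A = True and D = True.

True

Substituting E=True, B=True, A=True, D=True:
D -> E = True -> True = True
D & E = True & True = True
B | (D & E) = True | True = True
(B | (D & E)) -> E = True -> True = True
A -> ((B | (D & E)) -> E) = True -> True = True
(A -> ((B | (D & E)) -> E)) | E = True | True = True
D -> E = True -> True = True
E & (D -> E) = True & True = True
E -> (E & (D -> E)) = True -> True = True
D | B = True | True = True
(E -> (E & (D -> E))) -> (D | B) = True -> True = True
((A -> ((B | (D & E)) -> E)) | E) -> ((E -> (E & (D -> E))) -> (D | B)) = True -> True = True
(D -> E) -> (((A -> ((B | (D & E)) -> E)) | E) -> ((E -> (E & (D -> E))) -> (D | B))) = True -> True = True
E -> B = True -> True = True
((D -> E) -> (((A -> ((B | (D & E)) -> E)) | E) -> ((E -> (E & (D -> E))) -> (D | B)))) -> (E -> B) = True -> True = True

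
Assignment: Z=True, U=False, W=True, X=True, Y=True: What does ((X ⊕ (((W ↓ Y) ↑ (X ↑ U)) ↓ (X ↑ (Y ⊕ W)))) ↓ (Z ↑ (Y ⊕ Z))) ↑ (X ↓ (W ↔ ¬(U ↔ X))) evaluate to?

Substituting Z=True, U=False, W=True, X=True, Y=True:
W ↓ Y = True ↓ True = False
X ↑ U = True ↑ False = True
(W ↓ Y) ↑ (X ↑ U) = False ↑ True = True
Y ⊕ W = True ⊕ True = False
X ↑ (Y ⊕ W) = True ↑ False = True
((W ↓ Y) ↑ (X ↑ U)) ↓ (X ↑ (Y ⊕ W)) = True ↓ True = False
X ⊕ (((W ↓ Y) ↑ (X ↑ U)) ↓ (X ↑ (Y ⊕ W))) = True ⊕ False = True
Y ⊕ Z = True ⊕ True = False
Z ↑ (Y ⊕ Z) = True ↑ False = True
(X ⊕ (((W ↓ Y) ↑ (X ↑ U)) ↓ (X ↑ (Y ⊕ W)))) ↓ (Z ↑ (Y ⊕ Z)) = True ↓ True = False
U ↔ X = False ↔ True = False
¬(U ↔ X) = ¬False = True
W ↔ ¬(U ↔ X) = True ↔ True = True
X ↓ (W ↔ ¬(U ↔ X)) = True ↓ True = False
((X ⊕ (((W ↓ Y) ↑ (X ↑ U)) ↓ (X ↑ (Y ⊕ W)))) ↓ (Z ↑ (Y ⊕ Z))) ↑ (X ↓ (W ↔ ¬(U ↔ X))) = False ↑ False = True

True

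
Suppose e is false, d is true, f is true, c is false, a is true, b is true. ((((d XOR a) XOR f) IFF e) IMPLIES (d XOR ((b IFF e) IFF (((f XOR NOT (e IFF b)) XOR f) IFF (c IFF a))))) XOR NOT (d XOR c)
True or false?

Substituting e=F, d=T, f=T, c=F, a=T, b=T:
d XOR a = T XOR T = F
(d XOR a) XOR f = F XOR T = T
((d XOR a) XOR f) IFF e = T IFF F = F
b IFF e = T IFF F = F
e IFF b = F IFF T = F
NOT (e IFF b) = NOT F = T
f XOR NOT (e IFF b) = T XOR T = F
(f XOR NOT (e IFF b)) XOR f = F XOR T = T
c IFF a = F IFF T = F
((f XOR NOT (e IFF b)) XOR f) IFF (c IFF a) = T IFF F = F
(b IFF e) IFF (((f XOR NOT (e IFF b)) XOR f) IFF (c IFF a)) = F IFF F = T
d XOR ((b IFF e) IFF (((f XOR NOT (e IFF b)) XOR f) IFF (c IFF a))) = T XOR T = F
(((d XOR a) XOR f) IFF e) IMPLIES (d XOR ((b IFF e) IFF (((f XOR NOT (e IFF b)) XOR f) IFF (c IFF a)))) = F IMPLIES F = T
d XOR c = T XOR F = T
NOT (d XOR c) = NOT T = F
((((d XOR a) XOR f) IFF e) IMPLIES (d XOR ((b IFF e) IFF (((f XOR NOT (e IFF b)) XOR f) IFF (c IFF a))))) XOR NOT (d XOR c) = T XOR F = T

T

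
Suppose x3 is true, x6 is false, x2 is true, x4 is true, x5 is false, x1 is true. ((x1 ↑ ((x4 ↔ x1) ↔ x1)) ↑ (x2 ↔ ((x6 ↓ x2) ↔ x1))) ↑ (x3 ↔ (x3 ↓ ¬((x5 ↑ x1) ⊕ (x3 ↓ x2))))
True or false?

T

x4 ↔ x1 = T ↔ T = T
(x4 ↔ x1) ↔ x1 = T ↔ T = T
x1 ↑ ((x4 ↔ x1) ↔ x1) = T ↑ T = F
x6 ↓ x2 = F ↓ T = F
(x6 ↓ x2) ↔ x1 = F ↔ T = F
x2 ↔ ((x6 ↓ x2) ↔ x1) = T ↔ F = F
(x1 ↑ ((x4 ↔ x1) ↔ x1)) ↑ (x2 ↔ ((x6 ↓ x2) ↔ x1)) = F ↑ F = T
x5 ↑ x1 = F ↑ T = T
x3 ↓ x2 = T ↓ T = F
(x5 ↑ x1) ⊕ (x3 ↓ x2) = T ⊕ F = T
¬((x5 ↑ x1) ⊕ (x3 ↓ x2)) = ¬T = F
x3 ↓ ¬((x5 ↑ x1) ⊕ (x3 ↓ x2)) = T ↓ F = F
x3 ↔ (x3 ↓ ¬((x5 ↑ x1) ⊕ (x3 ↓ x2))) = T ↔ F = F
((x1 ↑ ((x4 ↔ x1) ↔ x1)) ↑ (x2 ↔ ((x6 ↓ x2) ↔ x1))) ↑ (x3 ↔ (x3 ↓ ¬((x5 ↑ x1) ⊕ (x3 ↓ x2)))) = T ↑ F = T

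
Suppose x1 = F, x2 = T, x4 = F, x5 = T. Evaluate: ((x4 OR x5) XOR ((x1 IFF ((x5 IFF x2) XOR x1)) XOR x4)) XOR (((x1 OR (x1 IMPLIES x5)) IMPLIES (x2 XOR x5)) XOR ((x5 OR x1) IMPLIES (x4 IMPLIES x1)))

Substituting x1=F, x2=T, x4=F, x5=T:
x4 OR x5 = F OR T = T
x5 IFF x2 = T IFF T = T
(x5 IFF x2) XOR x1 = T XOR F = T
x1 IFF ((x5 IFF x2) XOR x1) = F IFF T = F
(x1 IFF ((x5 IFF x2) XOR x1)) XOR x4 = F XOR F = F
(x4 OR x5) XOR ((x1 IFF ((x5 IFF x2) XOR x1)) XOR x4) = T XOR F = T
x1 IMPLIES x5 = F IMPLIES T = T
x1 OR (x1 IMPLIES x5) = F OR T = T
x2 XOR x5 = T XOR T = F
(x1 OR (x1 IMPLIES x5)) IMPLIES (x2 XOR x5) = T IMPLIES F = F
x5 OR x1 = T OR F = T
x4 IMPLIES x1 = F IMPLIES F = T
(x5 OR x1) IMPLIES (x4 IMPLIES x1) = T IMPLIES T = T
((x1 OR (x1 IMPLIES x5)) IMPLIES (x2 XOR x5)) XOR ((x5 OR x1) IMPLIES (x4 IMPLIES x1)) = F XOR T = T
((x4 OR x5) XOR ((x1 IFF ((x5 IFF x2) XOR x1)) XOR x4)) XOR (((x1 OR (x1 IMPLIES x5)) IMPLIES (x2 XOR x5)) XOR ((x5 OR x1) IMPLIES (x4 IMPLIES x1))) = T XOR T = F

F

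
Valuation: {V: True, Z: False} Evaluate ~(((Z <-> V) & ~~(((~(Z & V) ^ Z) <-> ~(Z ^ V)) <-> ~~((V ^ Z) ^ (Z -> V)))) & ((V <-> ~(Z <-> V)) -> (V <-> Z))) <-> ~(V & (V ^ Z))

Z <-> V = False <-> True = False
Z & V = False & True = False
~(Z & V) = ~False = True
~(Z & V) ^ Z = True ^ False = True
Z ^ V = False ^ True = True
~(Z ^ V) = ~True = False
(~(Z & V) ^ Z) <-> ~(Z ^ V) = True <-> False = False
V ^ Z = True ^ False = True
Z -> V = False -> True = True
(V ^ Z) ^ (Z -> V) = True ^ True = False
~((V ^ Z) ^ (Z -> V)) = ~False = True
~~((V ^ Z) ^ (Z -> V)) = ~True = False
((~(Z & V) ^ Z) <-> ~(Z ^ V)) <-> ~~((V ^ Z) ^ (Z -> V)) = False <-> False = True
~(((~(Z & V) ^ Z) <-> ~(Z ^ V)) <-> ~~((V ^ Z) ^ (Z -> V))) = ~True = False
~~(((~(Z & V) ^ Z) <-> ~(Z ^ V)) <-> ~~((V ^ Z) ^ (Z -> V))) = ~False = True
(Z <-> V) & ~~(((~(Z & V) ^ Z) <-> ~(Z ^ V)) <-> ~~((V ^ Z) ^ (Z -> V))) = False & True = False
Z <-> V = False <-> True = False
~(Z <-> V) = ~False = True
V <-> ~(Z <-> V) = True <-> True = True
V <-> Z = True <-> False = False
(V <-> ~(Z <-> V)) -> (V <-> Z) = True -> False = False
((Z <-> V) & ~~(((~(Z & V) ^ Z) <-> ~(Z ^ V)) <-> ~~((V ^ Z) ^ (Z -> V)))) & ((V <-> ~(Z <-> V)) -> (V <-> Z)) = False & False = False
~(((Z <-> V) & ~~(((~(Z & V) ^ Z) <-> ~(Z ^ V)) <-> ~~((V ^ Z) ^ (Z -> V)))) & ((V <-> ~(Z <-> V)) -> (V <-> Z))) = ~False = True
V ^ Z = True ^ False = True
V & (V ^ Z) = True & True = True
~(V & (V ^ Z)) = ~True = False
~(((Z <-> V) & ~~(((~(Z & V) ^ Z) <-> ~(Z ^ V)) <-> ~~((V ^ Z) ^ (Z -> V)))) & ((V <-> ~(Z <-> V)) -> (V <-> Z))) <-> ~(V & (V ^ Z)) = True <-> False = False

False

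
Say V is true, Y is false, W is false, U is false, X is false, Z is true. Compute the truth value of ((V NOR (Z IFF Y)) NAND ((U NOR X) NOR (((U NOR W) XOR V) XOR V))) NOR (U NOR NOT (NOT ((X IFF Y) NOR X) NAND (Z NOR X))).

Substituting V=true, Y=false, W=false, U=false, X=false, Z=true:
Z IFF Y = true IFF false = false
V NOR (Z IFF Y) = true NOR false = false
U NOR X = false NOR false = true
U NOR W = false NOR false = true
(U NOR W) XOR V = true XOR true = false
((U NOR W) XOR V) XOR V = false XOR true = true
(U NOR X) NOR (((U NOR W) XOR V) XOR V) = true NOR true = false
(V NOR (Z IFF Y)) NAND ((U NOR X) NOR (((U NOR W) XOR V) XOR V)) = false NAND false = true
X IFF Y = false IFF false = true
(X IFF Y) NOR X = true NOR false = false
NOT ((X IFF Y) NOR X) = NOT false = true
Z NOR X = true NOR false = false
NOT ((X IFF Y) NOR X) NAND (Z NOR X) = true NAND false = true
NOT (NOT ((X IFF Y) NOR X) NAND (Z NOR X)) = NOT true = false
U NOR NOT (NOT ((X IFF Y) NOR X) NAND (Z NOR X)) = false NOR false = true
((V NOR (Z IFF Y)) NAND ((U NOR X) NOR (((U NOR W) XOR V) XOR V))) NOR (U NOR NOT (NOT ((X IFF Y) NOR X) NAND (Z NOR X))) = true NOR true = false

false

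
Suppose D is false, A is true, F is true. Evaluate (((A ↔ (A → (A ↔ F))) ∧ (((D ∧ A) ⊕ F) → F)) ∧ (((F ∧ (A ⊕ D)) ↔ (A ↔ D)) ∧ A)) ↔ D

True

A ↔ F = True ↔ True = True
A → (A ↔ F) = True → True = True
A ↔ (A → (A ↔ F)) = True ↔ True = True
D ∧ A = False ∧ True = False
(D ∧ A) ⊕ F = False ⊕ True = True
((D ∧ A) ⊕ F) → F = True → True = True
(A ↔ (A → (A ↔ F))) ∧ (((D ∧ A) ⊕ F) → F) = True ∧ True = True
A ⊕ D = True ⊕ False = True
F ∧ (A ⊕ D) = True ∧ True = True
A ↔ D = True ↔ False = False
(F ∧ (A ⊕ D)) ↔ (A ↔ D) = True ↔ False = False
((F ∧ (A ⊕ D)) ↔ (A ↔ D)) ∧ A = False ∧ True = False
((A ↔ (A → (A ↔ F))) ∧ (((D ∧ A) ⊕ F) → F)) ∧ (((F ∧ (A ⊕ D)) ↔ (A ↔ D)) ∧ A) = True ∧ False = False
(((A ↔ (A → (A ↔ F))) ∧ (((D ∧ A) ⊕ F) → F)) ∧ (((F ∧ (A ⊕ D)) ↔ (A ↔ D)) ∧ A)) ↔ D = False ↔ False = True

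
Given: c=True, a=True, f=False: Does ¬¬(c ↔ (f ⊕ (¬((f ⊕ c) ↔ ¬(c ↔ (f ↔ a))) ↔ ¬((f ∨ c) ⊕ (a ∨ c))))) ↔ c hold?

f ⊕ c = False ⊕ True = True
f ↔ a = False ↔ True = False
c ↔ (f ↔ a) = True ↔ False = False
¬(c ↔ (f ↔ a)) = ¬False = True
(f ⊕ c) ↔ ¬(c ↔ (f ↔ a)) = True ↔ True = True
¬((f ⊕ c) ↔ ¬(c ↔ (f ↔ a))) = ¬True = False
f ∨ c = False ∨ True = True
a ∨ c = True ∨ True = True
(f ∨ c) ⊕ (a ∨ c) = True ⊕ True = False
¬((f ∨ c) ⊕ (a ∨ c)) = ¬False = True
¬((f ⊕ c) ↔ ¬(c ↔ (f ↔ a))) ↔ ¬((f ∨ c) ⊕ (a ∨ c)) = False ↔ True = False
f ⊕ (¬((f ⊕ c) ↔ ¬(c ↔ (f ↔ a))) ↔ ¬((f ∨ c) ⊕ (a ∨ c))) = False ⊕ False = False
c ↔ (f ⊕ (¬((f ⊕ c) ↔ ¬(c ↔ (f ↔ a))) ↔ ¬((f ∨ c) ⊕ (a ∨ c)))) = True ↔ False = False
¬(c ↔ (f ⊕ (¬((f ⊕ c) ↔ ¬(c ↔ (f ↔ a))) ↔ ¬((f ∨ c) ⊕ (a ∨ c))))) = ¬False = True
¬¬(c ↔ (f ⊕ (¬((f ⊕ c) ↔ ¬(c ↔ (f ↔ a))) ↔ ¬((f ∨ c) ⊕ (a ∨ c))))) = ¬True = False
¬¬(c ↔ (f ⊕ (¬((f ⊕ c) ↔ ¬(c ↔ (f ↔ a))) ↔ ¬((f ∨ c) ⊕ (a ∨ c))))) ↔ c = False ↔ True = False

False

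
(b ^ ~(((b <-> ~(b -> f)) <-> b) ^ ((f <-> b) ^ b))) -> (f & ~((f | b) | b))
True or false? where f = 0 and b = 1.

Substituting f=0, b=1:
b -> f = 1 -> 0 = 0
~(b -> f) = ~0 = 1
b <-> ~(b -> f) = 1 <-> 1 = 1
(b <-> ~(b -> f)) <-> b = 1 <-> 1 = 1
f <-> b = 0 <-> 1 = 0
(f <-> b) ^ b = 0 ^ 1 = 1
((b <-> ~(b -> f)) <-> b) ^ ((f <-> b) ^ b) = 1 ^ 1 = 0
~(((b <-> ~(b -> f)) <-> b) ^ ((f <-> b) ^ b)) = ~0 = 1
b ^ ~(((b <-> ~(b -> f)) <-> b) ^ ((f <-> b) ^ b)) = 1 ^ 1 = 0
f | b = 0 | 1 = 1
(f | b) | b = 1 | 1 = 1
~((f | b) | b) = ~1 = 0
f & ~((f | b) | b) = 0 & 0 = 0
(b ^ ~(((b <-> ~(b -> f)) <-> b) ^ ((f <-> b) ^ b))) -> (f & ~((f | b) | b)) = 0 -> 0 = 1

1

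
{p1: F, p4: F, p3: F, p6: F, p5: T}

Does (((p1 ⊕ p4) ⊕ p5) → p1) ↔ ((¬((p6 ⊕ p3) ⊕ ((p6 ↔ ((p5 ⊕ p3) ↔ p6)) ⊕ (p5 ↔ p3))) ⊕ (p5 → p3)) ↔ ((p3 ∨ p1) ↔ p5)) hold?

p1 ⊕ p4 = F ⊕ F = F
(p1 ⊕ p4) ⊕ p5 = F ⊕ T = T
((p1 ⊕ p4) ⊕ p5) → p1 = T → F = F
p6 ⊕ p3 = F ⊕ F = F
p5 ⊕ p3 = T ⊕ F = T
(p5 ⊕ p3) ↔ p6 = T ↔ F = F
p6 ↔ ((p5 ⊕ p3) ↔ p6) = F ↔ F = T
p5 ↔ p3 = T ↔ F = F
(p6 ↔ ((p5 ⊕ p3) ↔ p6)) ⊕ (p5 ↔ p3) = T ⊕ F = T
(p6 ⊕ p3) ⊕ ((p6 ↔ ((p5 ⊕ p3) ↔ p6)) ⊕ (p5 ↔ p3)) = F ⊕ T = T
¬((p6 ⊕ p3) ⊕ ((p6 ↔ ((p5 ⊕ p3) ↔ p6)) ⊕ (p5 ↔ p3))) = ¬T = F
p5 → p3 = T → F = F
¬((p6 ⊕ p3) ⊕ ((p6 ↔ ((p5 ⊕ p3) ↔ p6)) ⊕ (p5 ↔ p3))) ⊕ (p5 → p3) = F ⊕ F = F
p3 ∨ p1 = F ∨ F = F
(p3 ∨ p1) ↔ p5 = F ↔ T = F
(¬((p6 ⊕ p3) ⊕ ((p6 ↔ ((p5 ⊕ p3) ↔ p6)) ⊕ (p5 ↔ p3))) ⊕ (p5 → p3)) ↔ ((p3 ∨ p1) ↔ p5) = F ↔ F = T
(((p1 ⊕ p4) ⊕ p5) → p1) ↔ ((¬((p6 ⊕ p3) ⊕ ((p6 ↔ ((p5 ⊕ p3) ↔ p6)) ⊕ (p5 ↔ p3))) ⊕ (p5 → p3)) ↔ ((p3 ∨ p1) ↔ p5)) = F ↔ T = F

F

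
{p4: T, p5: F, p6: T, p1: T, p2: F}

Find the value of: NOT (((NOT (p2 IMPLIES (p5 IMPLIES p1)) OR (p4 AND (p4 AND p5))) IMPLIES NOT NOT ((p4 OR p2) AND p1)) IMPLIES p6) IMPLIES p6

p5 IMPLIES p1 = F IMPLIES T = T
p2 IMPLIES (p5 IMPLIES p1) = F IMPLIES T = T
NOT (p2 IMPLIES (p5 IMPLIES p1)) = NOT T = F
p4 AND p5 = T AND F = F
p4 AND (p4 AND p5) = T AND F = F
NOT (p2 IMPLIES (p5 IMPLIES p1)) OR (p4 AND (p4 AND p5)) = F OR F = F
p4 OR p2 = T OR F = T
(p4 OR p2) AND p1 = T AND T = T
NOT ((p4 OR p2) AND p1) = NOT T = F
NOT NOT ((p4 OR p2) AND p1) = NOT F = T
(NOT (p2 IMPLIES (p5 IMPLIES p1)) OR (p4 AND (p4 AND p5))) IMPLIES NOT NOT ((p4 OR p2) AND p1) = F IMPLIES T = T
((NOT (p2 IMPLIES (p5 IMPLIES p1)) OR (p4 AND (p4 AND p5))) IMPLIES NOT NOT ((p4 OR p2) AND p1)) IMPLIES p6 = T IMPLIES T = T
NOT (((NOT (p2 IMPLIES (p5 IMPLIES p1)) OR (p4 AND (p4 AND p5))) IMPLIES NOT NOT ((p4 OR p2) AND p1)) IMPLIES p6) = NOT T = F
NOT (((NOT (p2 IMPLIES (p5 IMPLIES p1)) OR (p4 AND (p4 AND p5))) IMPLIES NOT NOT ((p4 OR p2) AND p1)) IMPLIES p6) IMPLIES p6 = F IMPLIES T = T

T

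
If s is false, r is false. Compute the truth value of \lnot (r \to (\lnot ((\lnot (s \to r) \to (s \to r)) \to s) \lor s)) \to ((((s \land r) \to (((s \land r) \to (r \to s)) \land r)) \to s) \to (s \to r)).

Substituting s=F, r=F:
s \to r = F \to F = T
\lnot (s \to r) = \lnot T = F
s \to r = F \to F = T
\lnot (s \to r) \to (s \to r) = F \to T = T
(\lnot (s \to r) \to (s \to r)) \to s = T \to F = F
\lnot ((\lnot (s \to r) \to (s \to r)) \to s) = \lnot F = T
\lnot ((\lnot (s \to r) \to (s \to r)) \to s) \lor s = T \lor F = T
r \to (\lnot ((\lnot (s \to r) \to (s \to r)) \to s) \lor s) = F \to T = T
\lnot (r \to (\lnot ((\lnot (s \to r) \to (s \to r)) \to s) \lor s)) = \lnot T = F
s \land r = F \land F = F
s \land r = F \land F = F
r \to s = F \to F = T
(s \land r) \to (r \to s) = F \to T = T
((s \land r) \to (r \to s)) \land r = T \land F = F
(s \land r) \to (((s \land r) \to (r \to s)) \land r) = F \to F = T
((s \land r) \to (((s \land r) \to (r \to s)) \land r)) \to s = T \to F = F
s \to r = F \to F = T
(((s \land r) \to (((s \land r) \to (r \to s)) \land r)) \to s) \to (s \to r) = F \to T = T
\lnot (r \to (\lnot ((\lnot (s \to r) \to (s \to r)) \to s) \lor s)) \to ((((s \land r) \to (((s \land r) \to (r \to s)) \land r)) \to s) \to (s \to r)) = F \to T = T

T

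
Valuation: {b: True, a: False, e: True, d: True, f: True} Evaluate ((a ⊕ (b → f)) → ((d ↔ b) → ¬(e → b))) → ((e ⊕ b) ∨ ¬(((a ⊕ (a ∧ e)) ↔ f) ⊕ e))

True

b → f = True → True = True
a ⊕ (b → f) = False ⊕ True = True
d ↔ b = True ↔ True = True
e → b = True → True = True
¬(e → b) = ¬True = False
(d ↔ b) → ¬(e → b) = True → False = False
(a ⊕ (b → f)) → ((d ↔ b) → ¬(e → b)) = True → False = False
e ⊕ b = True ⊕ True = False
a ∧ e = False ∧ True = False
a ⊕ (a ∧ e) = False ⊕ False = False
(a ⊕ (a ∧ e)) ↔ f = False ↔ True = False
((a ⊕ (a ∧ e)) ↔ f) ⊕ e = False ⊕ True = True
¬(((a ⊕ (a ∧ e)) ↔ f) ⊕ e) = ¬True = False
(e ⊕ b) ∨ ¬(((a ⊕ (a ∧ e)) ↔ f) ⊕ e) = False ∨ False = False
((a ⊕ (b → f)) → ((d ↔ b) → ¬(e → b))) → ((e ⊕ b) ∨ ¬(((a ⊕ (a ∧ e)) ↔ f) ⊕ e)) = False → False = True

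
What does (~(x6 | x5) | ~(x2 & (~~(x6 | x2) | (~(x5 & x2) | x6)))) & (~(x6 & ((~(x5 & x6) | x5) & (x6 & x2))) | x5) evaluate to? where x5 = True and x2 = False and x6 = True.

x6 | x5 = True | True = True
~(x6 | x5) = ~True = False
x6 | x2 = True | False = True
~(x6 | x2) = ~True = False
~~(x6 | x2) = ~False = True
x5 & x2 = True & False = False
~(x5 & x2) = ~False = True
~(x5 & x2) | x6 = True | True = True
~~(x6 | x2) | (~(x5 & x2) | x6) = True | True = True
x2 & (~~(x6 | x2) | (~(x5 & x2) | x6)) = False & True = False
~(x2 & (~~(x6 | x2) | (~(x5 & x2) | x6))) = ~False = True
~(x6 | x5) | ~(x2 & (~~(x6 | x2) | (~(x5 & x2) | x6))) = False | True = True
x5 & x6 = True & True = True
~(x5 & x6) = ~True = False
~(x5 & x6) | x5 = False | True = True
x6 & x2 = True & False = False
(~(x5 & x6) | x5) & (x6 & x2) = True & False = False
x6 & ((~(x5 & x6) | x5) & (x6 & x2)) = True & False = False
~(x6 & ((~(x5 & x6) | x5) & (x6 & x2))) = ~False = True
~(x6 & ((~(x5 & x6) | x5) & (x6 & x2))) | x5 = True | True = True
(~(x6 | x5) | ~(x2 & (~~(x6 | x2) | (~(x5 & x2) | x6)))) & (~(x6 & ((~(x5 & x6) | x5) & (x6 & x2))) | x5) = True & True = True

True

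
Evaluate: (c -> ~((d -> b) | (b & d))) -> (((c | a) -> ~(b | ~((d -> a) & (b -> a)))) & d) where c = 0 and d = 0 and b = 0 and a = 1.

0

Substituting c=0, d=0, b=0, a=1:
d -> b = 0 -> 0 = 1
b & d = 0 & 0 = 0
(d -> b) | (b & d) = 1 | 0 = 1
~((d -> b) | (b & d)) = ~1 = 0
c -> ~((d -> b) | (b & d)) = 0 -> 0 = 1
c | a = 0 | 1 = 1
d -> a = 0 -> 1 = 1
b -> a = 0 -> 1 = 1
(d -> a) & (b -> a) = 1 & 1 = 1
~((d -> a) & (b -> a)) = ~1 = 0
b | ~((d -> a) & (b -> a)) = 0 | 0 = 0
~(b | ~((d -> a) & (b -> a))) = ~0 = 1
(c | a) -> ~(b | ~((d -> a) & (b -> a))) = 1 -> 1 = 1
((c | a) -> ~(b | ~((d -> a) & (b -> a)))) & d = 1 & 0 = 0
(c -> ~((d -> b) | (b & d))) -> (((c | a) -> ~(b | ~((d -> a) & (b -> a)))) & d) = 1 -> 0 = 0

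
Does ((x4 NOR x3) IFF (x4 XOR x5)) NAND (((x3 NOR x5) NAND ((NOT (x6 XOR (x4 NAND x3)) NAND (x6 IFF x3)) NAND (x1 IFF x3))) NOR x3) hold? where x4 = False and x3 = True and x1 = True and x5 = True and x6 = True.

True

x4 NOR x3 = False NOR True = False
x4 XOR x5 = False XOR True = True
(x4 NOR x3) IFF (x4 XOR x5) = False IFF True = False
x3 NOR x5 = True NOR True = False
x4 NAND x3 = False NAND True = True
x6 XOR (x4 NAND x3) = True XOR True = False
NOT (x6 XOR (x4 NAND x3)) = NOT False = True
x6 IFF x3 = True IFF True = True
NOT (x6 XOR (x4 NAND x3)) NAND (x6 IFF x3) = True NAND True = False
x1 IFF x3 = True IFF True = True
(NOT (x6 XOR (x4 NAND x3)) NAND (x6 IFF x3)) NAND (x1 IFF x3) = False NAND True = True
(x3 NOR x5) NAND ((NOT (x6 XOR (x4 NAND x3)) NAND (x6 IFF x3)) NAND (x1 IFF x3)) = False NAND True = True
((x3 NOR x5) NAND ((NOT (x6 XOR (x4 NAND x3)) NAND (x6 IFF x3)) NAND (x1 IFF x3))) NOR x3 = True NOR True = False
((x4 NOR x3) IFF (x4 XOR x5)) NAND (((x3 NOR x5) NAND ((NOT (x6 XOR (x4 NAND x3)) NAND (x6 IFF x3)) NAND (x1 IFF x3))) NOR x3) = False NAND False = True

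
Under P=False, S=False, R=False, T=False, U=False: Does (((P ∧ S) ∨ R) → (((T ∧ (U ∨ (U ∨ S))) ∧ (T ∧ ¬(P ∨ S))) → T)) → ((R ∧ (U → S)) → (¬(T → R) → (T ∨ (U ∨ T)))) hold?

P ∧ S = False ∧ False = False
(P ∧ S) ∨ R = False ∨ False = False
U ∨ S = False ∨ False = False
U ∨ (U ∨ S) = False ∨ False = False
T ∧ (U ∨ (U ∨ S)) = False ∧ False = False
P ∨ S = False ∨ False = False
¬(P ∨ S) = ¬False = True
T ∧ ¬(P ∨ S) = False ∧ True = False
(T ∧ (U ∨ (U ∨ S))) ∧ (T ∧ ¬(P ∨ S)) = False ∧ False = False
((T ∧ (U ∨ (U ∨ S))) ∧ (T ∧ ¬(P ∨ S))) → T = False → False = True
((P ∧ S) ∨ R) → (((T ∧ (U ∨ (U ∨ S))) ∧ (T ∧ ¬(P ∨ S))) → T) = False → True = True
U → S = False → False = True
R ∧ (U → S) = False ∧ True = False
T → R = False → False = True
¬(T → R) = ¬True = False
U ∨ T = False ∨ False = False
T ∨ (U ∨ T) = False ∨ False = False
¬(T → R) → (T ∨ (U ∨ T)) = False → False = True
(R ∧ (U → S)) → (¬(T → R) → (T ∨ (U ∨ T))) = False → True = True
(((P ∧ S) ∨ R) → (((T ∧ (U ∨ (U ∨ S))) ∧ (T ∧ ¬(P ∨ S))) → T)) → ((R ∧ (U → S)) → (¬(T → R) → (T ∨ (U ∨ T)))) = True → True = True

True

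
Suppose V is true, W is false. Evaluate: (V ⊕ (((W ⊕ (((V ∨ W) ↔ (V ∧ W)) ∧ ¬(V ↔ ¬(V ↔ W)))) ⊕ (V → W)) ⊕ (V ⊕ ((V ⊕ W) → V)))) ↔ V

Substituting V=T, W=F:
V ∨ W = T ∨ F = T
V ∧ W = T ∧ F = F
(V ∨ W) ↔ (V ∧ W) = T ↔ F = F
V ↔ W = T ↔ F = F
¬(V ↔ W) = ¬F = T
V ↔ ¬(V ↔ W) = T ↔ T = T
¬(V ↔ ¬(V ↔ W)) = ¬T = F
((V ∨ W) ↔ (V ∧ W)) ∧ ¬(V ↔ ¬(V ↔ W)) = F ∧ F = F
W ⊕ (((V ∨ W) ↔ (V ∧ W)) ∧ ¬(V ↔ ¬(V ↔ W))) = F ⊕ F = F
V → W = T → F = F
(W ⊕ (((V ∨ W) ↔ (V ∧ W)) ∧ ¬(V ↔ ¬(V ↔ W)))) ⊕ (V → W) = F ⊕ F = F
V ⊕ W = T ⊕ F = T
(V ⊕ W) → V = T → T = T
V ⊕ ((V ⊕ W) → V) = T ⊕ T = F
((W ⊕ (((V ∨ W) ↔ (V ∧ W)) ∧ ¬(V ↔ ¬(V ↔ W)))) ⊕ (V → W)) ⊕ (V ⊕ ((V ⊕ W) → V)) = F ⊕ F = F
V ⊕ (((W ⊕ (((V ∨ W) ↔ (V ∧ W)) ∧ ¬(V ↔ ¬(V ↔ W)))) ⊕ (V → W)) ⊕ (V ⊕ ((V ⊕ W) → V))) = T ⊕ F = T
(V ⊕ (((W ⊕ (((V ∨ W) ↔ (V ∧ W)) ∧ ¬(V ↔ ¬(V ↔ W)))) ⊕ (V → W)) ⊕ (V ⊕ ((V ⊕ W) → V)))) ↔ V = T ↔ T = T

T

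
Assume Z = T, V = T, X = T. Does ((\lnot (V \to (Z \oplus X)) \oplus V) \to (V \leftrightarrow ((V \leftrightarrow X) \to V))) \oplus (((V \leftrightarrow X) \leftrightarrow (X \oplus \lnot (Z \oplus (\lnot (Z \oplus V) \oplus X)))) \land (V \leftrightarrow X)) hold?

F

Substituting Z=T, V=T, X=T:
Z \oplus X = T \oplus T = F
V \to (Z \oplus X) = T \to F = F
\lnot (V \to (Z \oplus X)) = \lnot F = T
\lnot (V \to (Z \oplus X)) \oplus V = T \oplus T = F
V \leftrightarrow X = T \leftrightarrow T = T
(V \leftrightarrow X) \to V = T \to T = T
V \leftrightarrow ((V \leftrightarrow X) \to V) = T \leftrightarrow T = T
(\lnot (V \to (Z \oplus X)) \oplus V) \to (V \leftrightarrow ((V \leftrightarrow X) \to V)) = F \to T = T
V \leftrightarrow X = T \leftrightarrow T = T
Z \oplus V = T \oplus T = F
\lnot (Z \oplus V) = \lnot F = T
\lnot (Z \oplus V) \oplus X = T \oplus T = F
Z \oplus (\lnot (Z \oplus V) \oplus X) = T \oplus F = T
\lnot (Z \oplus (\lnot (Z \oplus V) \oplus X)) = \lnot T = F
X \oplus \lnot (Z \oplus (\lnot (Z \oplus V) \oplus X)) = T \oplus F = T
(V \leftrightarrow X) \leftrightarrow (X \oplus \lnot (Z \oplus (\lnot (Z \oplus V) \oplus X))) = T \leftrightarrow T = T
V \leftrightarrow X = T \leftrightarrow T = T
((V \leftrightarrow X) \leftrightarrow (X \oplus \lnot (Z \oplus (\lnot (Z \oplus V) \oplus X)))) \land (V \leftrightarrow X) = T \land T = T
((\lnot (V \to (Z \oplus X)) \oplus V) \to (V \leftrightarrow ((V \leftrightarrow X) \to V))) \oplus (((V \leftrightarrow X) \leftrightarrow (X \oplus \lnot (Z \oplus (\lnot (Z \oplus V) \oplus X)))) \land (V \leftrightarrow X)) = T \oplus T = F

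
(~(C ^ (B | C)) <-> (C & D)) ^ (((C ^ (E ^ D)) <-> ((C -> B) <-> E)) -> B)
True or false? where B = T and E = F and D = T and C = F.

F

B | C = T | F = T
C ^ (B | C) = F ^ T = T
~(C ^ (B | C)) = ~T = F
C & D = F & T = F
~(C ^ (B | C)) <-> (C & D) = F <-> F = T
E ^ D = F ^ T = T
C ^ (E ^ D) = F ^ T = T
C -> B = F -> T = T
(C -> B) <-> E = T <-> F = F
(C ^ (E ^ D)) <-> ((C -> B) <-> E) = T <-> F = F
((C ^ (E ^ D)) <-> ((C -> B) <-> E)) -> B = F -> T = T
(~(C ^ (B | C)) <-> (C & D)) ^ (((C ^ (E ^ D)) <-> ((C -> B) <-> E)) -> B) = T ^ T = F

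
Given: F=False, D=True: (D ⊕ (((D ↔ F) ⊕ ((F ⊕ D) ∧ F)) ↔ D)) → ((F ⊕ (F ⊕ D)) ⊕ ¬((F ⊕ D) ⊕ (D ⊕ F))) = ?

D ↔ F = True ↔ False = False
F ⊕ D = False ⊕ True = True
(F ⊕ D) ∧ F = True ∧ False = False
(D ↔ F) ⊕ ((F ⊕ D) ∧ F) = False ⊕ False = False
((D ↔ F) ⊕ ((F ⊕ D) ∧ F)) ↔ D = False ↔ True = False
D ⊕ (((D ↔ F) ⊕ ((F ⊕ D) ∧ F)) ↔ D) = True ⊕ False = True
F ⊕ D = False ⊕ True = True
F ⊕ (F ⊕ D) = False ⊕ True = True
F ⊕ D = False ⊕ True = True
D ⊕ F = True ⊕ False = True
(F ⊕ D) ⊕ (D ⊕ F) = True ⊕ True = False
¬((F ⊕ D) ⊕ (D ⊕ F)) = ¬False = True
(F ⊕ (F ⊕ D)) ⊕ ¬((F ⊕ D) ⊕ (D ⊕ F)) = True ⊕ True = False
(D ⊕ (((D ↔ F) ⊕ ((F ⊕ D) ∧ F)) ↔ D)) → ((F ⊕ (F ⊕ D)) ⊕ ¬((F ⊕ D) ⊕ (D ⊕ F))) = True → False = False

False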